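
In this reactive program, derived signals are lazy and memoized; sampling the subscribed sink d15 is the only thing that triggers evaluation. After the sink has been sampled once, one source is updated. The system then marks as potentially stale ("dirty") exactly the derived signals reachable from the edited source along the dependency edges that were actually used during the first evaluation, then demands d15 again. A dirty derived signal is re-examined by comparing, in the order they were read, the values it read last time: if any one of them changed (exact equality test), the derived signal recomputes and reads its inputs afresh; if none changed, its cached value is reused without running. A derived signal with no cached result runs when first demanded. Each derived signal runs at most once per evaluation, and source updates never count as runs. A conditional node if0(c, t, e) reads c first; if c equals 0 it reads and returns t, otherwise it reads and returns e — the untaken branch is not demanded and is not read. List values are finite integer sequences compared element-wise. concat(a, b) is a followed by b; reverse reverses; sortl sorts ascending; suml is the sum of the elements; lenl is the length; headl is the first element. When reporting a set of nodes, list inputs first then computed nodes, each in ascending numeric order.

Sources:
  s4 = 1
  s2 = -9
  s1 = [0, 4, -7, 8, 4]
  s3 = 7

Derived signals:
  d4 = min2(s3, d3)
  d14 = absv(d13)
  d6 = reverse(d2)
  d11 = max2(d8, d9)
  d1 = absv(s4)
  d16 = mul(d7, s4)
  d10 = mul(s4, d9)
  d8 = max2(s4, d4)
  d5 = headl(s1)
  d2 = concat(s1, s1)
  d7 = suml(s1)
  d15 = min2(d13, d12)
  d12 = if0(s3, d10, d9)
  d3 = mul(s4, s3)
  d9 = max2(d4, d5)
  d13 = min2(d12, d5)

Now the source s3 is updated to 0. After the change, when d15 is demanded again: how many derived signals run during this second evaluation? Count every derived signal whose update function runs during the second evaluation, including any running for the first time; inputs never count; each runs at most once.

7 derived signals run: d3, d4, d9, d10, d12, d13, d15.
Note the branch switch — d10 had no cache and runs now for the first time.

First demand of the output computes:
  d3 = mul(1, 7) = 7
  d4 = min2(7, 7) = 7
  d5 = headl([0, 4, -7, 8, 4]) = 0
  d9 = max2(7, 0) = 7
  d12 = if0(s3=7 -> else branch d9) = 7
  d13 = min2(7, 0) = 0
  d15 = min2(0, 7) = 0

After the edit, cleaning proceeds:
  d3: a read changed (s3 7->0) — executes, giving 0.
  d4: a read changed (s3 7->0; d3 7->0) — executes, giving 0.
  d9: a read changed (d4 7->0) — executes, giving 0.
  d10: had never run; runs now, result 0.
  d12: a read changed (s3 7->0; d9 7->0) — executes, giving 0.
  d13: a read changed (d12 7->0) — executes, giving 0 — identical to its old value.
  d15: a read changed (d12 7->0) — executes, giving 0 — identical to its old value.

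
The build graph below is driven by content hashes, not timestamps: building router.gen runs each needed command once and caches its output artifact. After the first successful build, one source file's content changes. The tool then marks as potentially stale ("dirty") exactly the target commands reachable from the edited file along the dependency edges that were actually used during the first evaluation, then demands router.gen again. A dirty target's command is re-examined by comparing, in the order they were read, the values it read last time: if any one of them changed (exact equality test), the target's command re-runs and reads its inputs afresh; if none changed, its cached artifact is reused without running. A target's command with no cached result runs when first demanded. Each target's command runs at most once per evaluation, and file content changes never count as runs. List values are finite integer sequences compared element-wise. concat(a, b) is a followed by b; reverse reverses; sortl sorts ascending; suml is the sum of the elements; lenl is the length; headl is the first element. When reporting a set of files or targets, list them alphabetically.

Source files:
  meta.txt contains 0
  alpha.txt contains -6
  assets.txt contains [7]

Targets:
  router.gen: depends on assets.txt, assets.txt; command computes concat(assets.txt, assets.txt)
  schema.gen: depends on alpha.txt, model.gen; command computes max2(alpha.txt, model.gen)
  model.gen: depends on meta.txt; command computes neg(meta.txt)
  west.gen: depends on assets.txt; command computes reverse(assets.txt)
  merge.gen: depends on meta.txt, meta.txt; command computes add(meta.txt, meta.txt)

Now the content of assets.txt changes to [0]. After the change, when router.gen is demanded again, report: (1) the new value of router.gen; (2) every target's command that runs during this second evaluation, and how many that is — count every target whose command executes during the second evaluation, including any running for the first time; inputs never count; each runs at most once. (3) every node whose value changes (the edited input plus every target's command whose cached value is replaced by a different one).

router.gen now evaluates to [0, 0].
Run set: router.gen (1 run).
Changed values: assets.txt, router.gen.

Initial pass — values computed on the first demand:
  router.gen = concat([7], [7]) = [7, 7]

Second demand — change propagation:
  router.gen: re-runs because assets.txt [7]->[0]; assets.txt [7]->[0]; new result [0, 0].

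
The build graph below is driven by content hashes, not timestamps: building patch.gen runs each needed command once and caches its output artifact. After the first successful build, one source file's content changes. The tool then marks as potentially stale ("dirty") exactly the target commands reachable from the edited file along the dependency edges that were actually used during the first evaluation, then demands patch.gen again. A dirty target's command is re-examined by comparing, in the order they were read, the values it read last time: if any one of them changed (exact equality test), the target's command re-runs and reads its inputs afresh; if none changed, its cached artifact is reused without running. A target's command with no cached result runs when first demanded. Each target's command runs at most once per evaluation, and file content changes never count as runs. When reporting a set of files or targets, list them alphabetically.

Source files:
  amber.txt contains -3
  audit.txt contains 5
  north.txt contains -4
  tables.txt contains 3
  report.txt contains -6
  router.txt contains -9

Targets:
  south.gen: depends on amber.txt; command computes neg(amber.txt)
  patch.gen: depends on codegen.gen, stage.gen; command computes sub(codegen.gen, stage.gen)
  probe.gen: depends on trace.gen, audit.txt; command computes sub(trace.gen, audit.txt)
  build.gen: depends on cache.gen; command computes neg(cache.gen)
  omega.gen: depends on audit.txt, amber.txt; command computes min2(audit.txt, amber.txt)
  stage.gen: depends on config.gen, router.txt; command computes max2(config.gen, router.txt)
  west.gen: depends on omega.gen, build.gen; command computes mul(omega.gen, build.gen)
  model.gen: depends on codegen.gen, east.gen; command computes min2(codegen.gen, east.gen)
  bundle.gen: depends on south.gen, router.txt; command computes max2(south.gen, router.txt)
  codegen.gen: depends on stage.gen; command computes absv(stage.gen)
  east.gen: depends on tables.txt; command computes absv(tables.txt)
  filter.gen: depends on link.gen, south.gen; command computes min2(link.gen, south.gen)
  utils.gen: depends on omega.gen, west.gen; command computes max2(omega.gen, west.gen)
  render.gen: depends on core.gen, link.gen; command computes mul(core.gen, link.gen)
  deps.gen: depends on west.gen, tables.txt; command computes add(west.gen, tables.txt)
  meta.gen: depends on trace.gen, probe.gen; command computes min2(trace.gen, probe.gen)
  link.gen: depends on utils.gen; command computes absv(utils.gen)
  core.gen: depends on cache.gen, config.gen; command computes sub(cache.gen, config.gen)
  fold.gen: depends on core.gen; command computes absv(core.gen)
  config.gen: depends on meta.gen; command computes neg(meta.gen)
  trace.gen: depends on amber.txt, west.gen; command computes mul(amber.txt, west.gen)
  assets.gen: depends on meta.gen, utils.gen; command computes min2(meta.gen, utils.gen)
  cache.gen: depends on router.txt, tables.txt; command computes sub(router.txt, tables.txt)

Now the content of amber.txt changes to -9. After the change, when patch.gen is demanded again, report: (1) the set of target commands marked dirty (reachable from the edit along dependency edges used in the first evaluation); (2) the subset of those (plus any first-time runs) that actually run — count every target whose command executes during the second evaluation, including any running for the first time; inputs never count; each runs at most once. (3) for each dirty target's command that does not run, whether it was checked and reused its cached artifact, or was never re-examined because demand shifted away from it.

Dirty set: codegen.gen, config.gen, meta.gen, omega.gen, patch.gen, probe.gen, stage.gen, trace.gen, west.gen.
Run set: config.gen, meta.gen, omega.gen, probe.gen, stage.gen, trace.gen, west.gen (7 run).
Re-examined without running (cache reused): codegen.gen, patch.gen.
The important point: stage.gen recomputes to an identical value, and the output ends up unchanged.

Initial pass — values computed on the first demand:
  cache.gen = sub(-9, 3) = -12
  build.gen = neg(-12) = 12
  omega.gen = min2(5, -3) = -3
  west.gen = mul(-3, 12) = -36
  trace.gen = mul(-3, -36) = 108
  probe.gen = sub(108, 5) = 103
  meta.gen = min2(108, 103) = 103
  config.gen = neg(103) = -103
  stage.gen = max2(-103, -9) = -9
  codegen.gen = absv(-9) = 9
  patch.gen = sub(9, -9) = 18

Second demand — change propagation:
  omega.gen: re-runs because amber.txt -3->-9; new result -9.
  west.gen: re-runs because omega.gen -3->-9; new result -108.
  trace.gen: re-runs because amber.txt -3->-9; west.gen -36->-108; new result 972.
  probe.gen: re-runs because trace.gen 108->972; new result 967.
  meta.gen: re-runs because trace.gen 108->972; probe.gen 103->967; new result 967.
  config.gen: re-runs because meta.gen 103->967; new result -967.
  stage.gen: re-runs because config.gen -103->-967; new result -9 (unchanged).
  codegen.gen: re-examined; everything it read last time is the same (stage.gen unchanged) — cache 9 kept, no run.
  patch.gen: re-examined; everything it read last time is the same (codegen.gen unchanged, stage.gen unchanged) — cache 18 kept, no run.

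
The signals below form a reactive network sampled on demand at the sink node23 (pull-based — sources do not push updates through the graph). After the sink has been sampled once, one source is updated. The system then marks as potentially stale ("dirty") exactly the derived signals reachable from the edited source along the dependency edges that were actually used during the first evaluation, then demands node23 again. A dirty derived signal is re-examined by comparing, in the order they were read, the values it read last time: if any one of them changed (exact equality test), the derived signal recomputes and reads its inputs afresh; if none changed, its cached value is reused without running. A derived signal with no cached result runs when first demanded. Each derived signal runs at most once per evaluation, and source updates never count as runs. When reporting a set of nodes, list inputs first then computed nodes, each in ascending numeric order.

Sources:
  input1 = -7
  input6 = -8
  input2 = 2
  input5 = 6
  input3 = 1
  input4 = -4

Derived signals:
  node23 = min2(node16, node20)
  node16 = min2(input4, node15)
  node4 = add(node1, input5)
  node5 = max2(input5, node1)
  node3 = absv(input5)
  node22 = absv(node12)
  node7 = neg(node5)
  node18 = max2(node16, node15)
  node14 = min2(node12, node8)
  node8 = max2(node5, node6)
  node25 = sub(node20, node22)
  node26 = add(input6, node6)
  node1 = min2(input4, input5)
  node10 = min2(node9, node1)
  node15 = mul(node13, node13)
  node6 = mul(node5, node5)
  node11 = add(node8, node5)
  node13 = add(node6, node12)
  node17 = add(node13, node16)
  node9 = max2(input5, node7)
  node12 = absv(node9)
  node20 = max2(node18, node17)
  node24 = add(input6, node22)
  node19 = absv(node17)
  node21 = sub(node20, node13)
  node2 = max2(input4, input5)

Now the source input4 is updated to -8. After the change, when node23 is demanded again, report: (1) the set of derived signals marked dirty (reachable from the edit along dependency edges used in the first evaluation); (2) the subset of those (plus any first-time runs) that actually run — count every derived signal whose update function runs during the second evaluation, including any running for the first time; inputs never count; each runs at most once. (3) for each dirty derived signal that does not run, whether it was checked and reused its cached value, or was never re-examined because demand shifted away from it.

Initial pass — values computed on the first demand:
  node1 = min2(-4, 6) = -4
  node5 = max2(6, -4) = 6
  node6 = mul(6, 6) = 36
  node7 = neg(6) = -6
  node9 = max2(6, -6) = 6
  node12 = absv(6) = 6
  node13 = add(36, 6) = 42
  node15 = mul(42, 42) = 1764
  node16 = min2(-4, 1764) = -4
  node17 = add(42, -4) = 38
  node18 = max2(-4, 1764) = 1764
  node20 = max2(1764, 38) = 1764
  node23 = min2(-4, 1764) = -4

Second demand — change propagation:
  node1: re-runs because input4 -4->-8; new result -8.
  node5: re-runs because node1 -4->-8; new result 6 (unchanged).
  node6: re-examined; everything it read last time is the same (node5 unchanged, node5 unchanged) — cache 36 kept, no run.
  node7: re-examined; everything it read last time is the same (node5 unchanged) — cache -6 kept, no run.
  node9: re-examined; everything it read last time is the same (input5 unchanged, node7 unchanged) — cache 6 kept, no run.
  node12: re-examined; everything it read last time is the same (node9 unchanged) — cache 6 kept, no run.
  node13: re-examined; everything it read last time is the same (node6 unchanged, node12 unchanged) — cache 42 kept, no run.
  node15: re-examined; everything it read last time is the same (node13 unchanged, node13 unchanged) — cache 1764 kept, no run.
  node16: re-runs because input4 -4->-8; new result -8.
  node17: re-runs because node16 -4->-8; new result 34.
  node18: re-runs because node16 -4->-8; new result 1764 (unchanged).
  node20: re-runs because node17 38->34; new result 1764 (unchanged).
  node23: re-runs because node16 -4->-8; new result -8.

The important point: at node6 every value read last time is unchanged, so the dirty flag clears without a run.

Dirty set: node1, node5, node6, node7, node9, node12, node13, node15, node16, node17, node18, node20, node23.
Run set: node1, node5, node16, node17, node18, node20, node23 (7 run).
Re-examined without running (cache reused): node6, node7, node9, node12, node13, node15.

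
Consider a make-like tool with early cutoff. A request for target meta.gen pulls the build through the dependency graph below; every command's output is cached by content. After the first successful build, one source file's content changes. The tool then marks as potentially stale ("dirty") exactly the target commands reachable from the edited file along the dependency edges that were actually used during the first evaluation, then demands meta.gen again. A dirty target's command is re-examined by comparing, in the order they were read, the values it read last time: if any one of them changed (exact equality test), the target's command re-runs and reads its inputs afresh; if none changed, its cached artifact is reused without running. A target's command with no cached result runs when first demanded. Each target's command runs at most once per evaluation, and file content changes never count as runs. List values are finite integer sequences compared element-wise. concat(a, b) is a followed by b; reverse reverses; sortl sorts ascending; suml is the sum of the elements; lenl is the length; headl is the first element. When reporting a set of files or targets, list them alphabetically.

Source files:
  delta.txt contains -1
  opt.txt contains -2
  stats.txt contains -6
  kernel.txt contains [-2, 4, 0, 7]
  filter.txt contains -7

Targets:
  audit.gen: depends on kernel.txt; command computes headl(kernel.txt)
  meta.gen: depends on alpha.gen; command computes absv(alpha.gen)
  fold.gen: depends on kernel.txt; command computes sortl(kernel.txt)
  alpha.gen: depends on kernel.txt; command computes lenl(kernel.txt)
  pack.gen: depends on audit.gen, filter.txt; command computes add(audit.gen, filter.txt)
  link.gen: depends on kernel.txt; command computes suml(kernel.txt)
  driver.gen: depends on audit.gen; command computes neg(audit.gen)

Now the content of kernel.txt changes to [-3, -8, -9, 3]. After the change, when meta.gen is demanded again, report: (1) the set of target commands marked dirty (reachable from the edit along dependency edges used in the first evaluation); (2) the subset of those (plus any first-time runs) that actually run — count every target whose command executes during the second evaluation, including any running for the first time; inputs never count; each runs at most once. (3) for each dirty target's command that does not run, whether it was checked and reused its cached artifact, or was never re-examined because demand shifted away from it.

The edit dirties: alpha.gen, meta.gen.
1 target commands run: alpha.gen.
Cache hits after checking: meta.gen.
Note the absorption at alpha.gen: it re-runs yet its value is the same, leaving the output's value untouched.

First demand of the output computes:
  alpha.gen = lenl([-2, 4, 0, 7]) = 4
  meta.gen = absv(4) = 4

After the edit, cleaning proceeds:
  alpha.gen: a read changed (kernel.txt [-2, 4, 0, 7]->[-3, -8, -9, 3]) — executes, giving 4 — identical to its old value.
  meta.gen: dirty, but its reads are unchanged (alpha.gen unchanged); cached 4 stands.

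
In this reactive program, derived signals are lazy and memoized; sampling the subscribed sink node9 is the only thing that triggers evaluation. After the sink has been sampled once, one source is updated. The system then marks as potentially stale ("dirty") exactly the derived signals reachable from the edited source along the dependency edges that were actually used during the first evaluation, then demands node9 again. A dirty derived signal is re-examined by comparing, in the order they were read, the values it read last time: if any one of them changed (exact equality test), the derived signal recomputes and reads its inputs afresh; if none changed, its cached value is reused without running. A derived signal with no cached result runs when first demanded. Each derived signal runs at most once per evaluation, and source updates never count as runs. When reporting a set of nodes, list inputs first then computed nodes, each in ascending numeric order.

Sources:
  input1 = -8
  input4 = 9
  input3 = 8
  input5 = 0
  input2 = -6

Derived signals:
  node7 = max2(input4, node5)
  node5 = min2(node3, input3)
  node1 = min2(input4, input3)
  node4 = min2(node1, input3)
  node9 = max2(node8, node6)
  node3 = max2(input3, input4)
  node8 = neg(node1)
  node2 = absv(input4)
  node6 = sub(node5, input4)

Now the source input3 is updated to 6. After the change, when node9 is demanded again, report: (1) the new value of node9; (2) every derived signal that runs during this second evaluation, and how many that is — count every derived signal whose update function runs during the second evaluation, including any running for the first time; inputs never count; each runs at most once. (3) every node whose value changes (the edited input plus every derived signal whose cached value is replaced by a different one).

First demand of the output computes:
  node1 = min2(9, 8) = 8
  node3 = max2(8, 9) = 9
  node5 = min2(9, 8) = 8
  node6 = sub(8, 9) = -1
  node8 = neg(8) = -8
  node9 = max2(-8, -1) = -1

After the edit, cleaning proceeds:
  node1: a read changed (input3 8->6) — executes, giving 6.
  node3: a read changed (input3 8->6) — executes, giving 9 — identical to its old value.
  node5: a read changed (input3 8->6) — executes, giving 6.
  node6: a read changed (node5 8->6) — executes, giving -3.
  node8: a read changed (node1 8->6) — executes, giving -6.
  node9: a read changed (node8 -8->-6; node6 -1->-3) — executes, giving -3.

Demanding node9 again yields -3.
6 derived signals run: node1, node3, node5, node6, node8, node9.
The nodes whose values change: input3, node1, node5, node6, node8, node9.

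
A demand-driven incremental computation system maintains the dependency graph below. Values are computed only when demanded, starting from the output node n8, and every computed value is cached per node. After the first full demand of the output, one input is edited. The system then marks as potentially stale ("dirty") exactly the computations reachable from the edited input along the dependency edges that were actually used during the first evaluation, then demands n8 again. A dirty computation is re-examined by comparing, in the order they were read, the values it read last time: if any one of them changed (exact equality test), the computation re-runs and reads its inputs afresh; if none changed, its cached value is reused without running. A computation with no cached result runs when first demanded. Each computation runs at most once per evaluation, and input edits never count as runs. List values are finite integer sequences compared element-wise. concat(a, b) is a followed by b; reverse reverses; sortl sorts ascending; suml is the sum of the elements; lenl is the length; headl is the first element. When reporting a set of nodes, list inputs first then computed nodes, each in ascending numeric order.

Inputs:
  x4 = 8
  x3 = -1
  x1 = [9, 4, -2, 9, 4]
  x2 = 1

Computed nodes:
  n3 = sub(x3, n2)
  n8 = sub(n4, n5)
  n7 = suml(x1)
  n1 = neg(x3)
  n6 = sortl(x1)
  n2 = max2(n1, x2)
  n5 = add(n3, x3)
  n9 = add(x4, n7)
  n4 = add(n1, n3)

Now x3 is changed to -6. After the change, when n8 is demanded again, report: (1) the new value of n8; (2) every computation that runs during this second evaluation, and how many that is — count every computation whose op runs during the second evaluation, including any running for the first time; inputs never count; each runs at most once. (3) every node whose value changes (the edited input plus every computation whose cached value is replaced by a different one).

First evaluation (everything demanded from the output):
  n1 = neg(-1) = 1
  n2 = max2(1, 1) = 1
  n3 = sub(-1, 1) = -2
  n4 = add(1, -2) = -1
  n5 = add(-2, -1) = -3
  n8 = sub(-1, -3) = 2

Propagation after the edit:
  n1: runs — x3 -1->-6; result 6.
  n2: runs — n1 1->6; result 6.
  n3: runs — x3 -1->-6; n2 1->6; result -12.
  n4: runs — n1 1->6; n3 -2->-12; result -6.
  n5: runs — n3 -2->-12; x3 -1->-6; result -18.
  n8: runs — n4 -1->-6; n5 -3->-18; result 12.

New value of n8: 12.
Computations that run: n1, n2, n3, n4, n5, n8 — 6 in total.
Values that change: x3, n1, n2, n3, n4, n5, n8.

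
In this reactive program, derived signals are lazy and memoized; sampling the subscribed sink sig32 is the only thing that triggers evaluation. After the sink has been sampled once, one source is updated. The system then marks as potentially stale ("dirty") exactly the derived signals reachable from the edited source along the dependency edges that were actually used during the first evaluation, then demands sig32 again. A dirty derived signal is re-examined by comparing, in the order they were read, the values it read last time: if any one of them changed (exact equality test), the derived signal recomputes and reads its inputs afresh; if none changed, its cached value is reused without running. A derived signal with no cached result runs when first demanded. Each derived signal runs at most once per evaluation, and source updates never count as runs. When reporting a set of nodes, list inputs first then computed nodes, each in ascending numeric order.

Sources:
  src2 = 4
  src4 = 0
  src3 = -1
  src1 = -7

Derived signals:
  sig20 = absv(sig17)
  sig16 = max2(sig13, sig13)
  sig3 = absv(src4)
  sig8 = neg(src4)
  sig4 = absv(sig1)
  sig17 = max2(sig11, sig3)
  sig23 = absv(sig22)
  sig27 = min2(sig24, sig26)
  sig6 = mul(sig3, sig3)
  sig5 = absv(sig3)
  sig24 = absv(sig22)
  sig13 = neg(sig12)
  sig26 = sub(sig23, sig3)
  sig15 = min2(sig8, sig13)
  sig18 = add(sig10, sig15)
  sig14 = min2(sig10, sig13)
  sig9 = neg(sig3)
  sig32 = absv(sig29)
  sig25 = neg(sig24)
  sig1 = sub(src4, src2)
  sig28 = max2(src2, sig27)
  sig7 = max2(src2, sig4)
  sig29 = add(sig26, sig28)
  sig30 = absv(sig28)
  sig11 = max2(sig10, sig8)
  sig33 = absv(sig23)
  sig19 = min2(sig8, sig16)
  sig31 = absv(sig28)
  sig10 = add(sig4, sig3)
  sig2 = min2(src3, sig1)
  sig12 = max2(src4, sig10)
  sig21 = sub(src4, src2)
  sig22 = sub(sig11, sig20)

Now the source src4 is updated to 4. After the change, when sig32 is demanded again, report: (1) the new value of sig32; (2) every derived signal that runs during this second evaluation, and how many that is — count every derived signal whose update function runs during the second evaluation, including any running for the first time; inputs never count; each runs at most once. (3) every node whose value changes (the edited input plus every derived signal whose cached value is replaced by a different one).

Demanding sig32 again yields 0.
12 derived signals run: sig1, sig3, sig4, sig8, sig10, sig11, sig17, sig26, sig27, sig28, sig29, sig32.
The nodes whose values change: src4, sig1, sig3, sig4, sig8, sig26, sig27, sig29, sig32.
Note where the cutoff bites: sig20 is checked, finds nothing changed, and keeps its cache.

First demand of the output computes:
  sig1 = sub(0, 4) = -4
  sig3 = absv(0) = 0
  sig4 = absv(-4) = 4
  sig8 = neg(0) = 0
  sig10 = add(4, 0) = 4
  sig11 = max2(4, 0) = 4
  sig17 = max2(4, 0) = 4
  sig20 = absv(4) = 4
  sig22 = sub(4, 4) = 0
  sig23 = absv(0) = 0
  sig24 = absv(0) = 0
  sig26 = sub(0, 0) = 0
  sig27 = min2(0, 0) = 0
  sig28 = max2(4, 0) = 4
  sig29 = add(0, 4) = 4
  sig32 = absv(4) = 4

After the edit, cleaning proceeds:
  sig1: a read changed (src4 0->4) — executes, giving 0.
  sig3: a read changed (src4 0->4) — executes, giving 4.
  sig4: a read changed (sig1 -4->0) — executes, giving 0.
  sig8: a read changed (src4 0->4) — executes, giving -4.
  sig10: a read changed (sig4 4->0; sig3 0->4) — executes, giving 4 — identical to its old value.
  sig11: a read changed (sig8 0->-4) — executes, giving 4 — identical to its old value.
  sig17: a read changed (sig3 0->4) — executes, giving 4 — identical to its old value.
  sig20: dirty, but its reads are unchanged (sig17 unchanged); cached 4 stands.
  sig22: dirty, but its reads are unchanged (sig11 unchanged, sig20 unchanged); cached 0 stands.
  sig23: dirty, but its reads are unchanged (sig22 unchanged); cached 0 stands.
  sig24: dirty, but its reads are unchanged (sig22 unchanged); cached 0 stands.
  sig26: a read changed (sig3 0->4) — executes, giving -4.
  sig27: a read changed (sig26 0->-4) — executes, giving -4.
  sig28: a read changed (sig27 0->-4) — executes, giving 4 — identical to its old value.
  sig29: a read changed (sig26 0->-4) — executes, giving 0.
  sig32: a read changed (sig29 4->0) — executes, giving 0.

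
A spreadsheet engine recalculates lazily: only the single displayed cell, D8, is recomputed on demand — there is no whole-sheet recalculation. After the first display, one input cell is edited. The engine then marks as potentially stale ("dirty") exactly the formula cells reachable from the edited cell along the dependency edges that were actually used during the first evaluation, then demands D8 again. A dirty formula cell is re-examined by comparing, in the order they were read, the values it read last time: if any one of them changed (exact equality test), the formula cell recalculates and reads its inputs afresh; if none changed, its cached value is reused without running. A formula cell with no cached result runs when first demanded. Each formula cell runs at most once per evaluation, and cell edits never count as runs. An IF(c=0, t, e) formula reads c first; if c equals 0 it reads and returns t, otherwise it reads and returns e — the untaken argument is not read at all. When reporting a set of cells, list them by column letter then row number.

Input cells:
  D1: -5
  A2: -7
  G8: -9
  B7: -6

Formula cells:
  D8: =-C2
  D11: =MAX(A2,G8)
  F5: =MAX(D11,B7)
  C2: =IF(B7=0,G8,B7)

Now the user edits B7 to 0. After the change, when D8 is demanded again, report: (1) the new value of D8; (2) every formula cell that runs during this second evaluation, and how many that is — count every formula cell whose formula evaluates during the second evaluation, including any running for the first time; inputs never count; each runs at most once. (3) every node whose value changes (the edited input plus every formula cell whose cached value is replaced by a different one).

New value of D8: 9.
Formula cells that run: C2, D8 — 2 in total.
Values that change: B7, C2, D8.

First evaluation (everything demanded from the output):
  C2 = IF(B7=0: B7=-6 -> else branch B7) = -6
  D8 = -(-6) = 6

Propagation after the edit:
  C2: runs — B7 -6->0; B7 -6->0; result -9.
  D8: runs — C2 -6->-9; result 9.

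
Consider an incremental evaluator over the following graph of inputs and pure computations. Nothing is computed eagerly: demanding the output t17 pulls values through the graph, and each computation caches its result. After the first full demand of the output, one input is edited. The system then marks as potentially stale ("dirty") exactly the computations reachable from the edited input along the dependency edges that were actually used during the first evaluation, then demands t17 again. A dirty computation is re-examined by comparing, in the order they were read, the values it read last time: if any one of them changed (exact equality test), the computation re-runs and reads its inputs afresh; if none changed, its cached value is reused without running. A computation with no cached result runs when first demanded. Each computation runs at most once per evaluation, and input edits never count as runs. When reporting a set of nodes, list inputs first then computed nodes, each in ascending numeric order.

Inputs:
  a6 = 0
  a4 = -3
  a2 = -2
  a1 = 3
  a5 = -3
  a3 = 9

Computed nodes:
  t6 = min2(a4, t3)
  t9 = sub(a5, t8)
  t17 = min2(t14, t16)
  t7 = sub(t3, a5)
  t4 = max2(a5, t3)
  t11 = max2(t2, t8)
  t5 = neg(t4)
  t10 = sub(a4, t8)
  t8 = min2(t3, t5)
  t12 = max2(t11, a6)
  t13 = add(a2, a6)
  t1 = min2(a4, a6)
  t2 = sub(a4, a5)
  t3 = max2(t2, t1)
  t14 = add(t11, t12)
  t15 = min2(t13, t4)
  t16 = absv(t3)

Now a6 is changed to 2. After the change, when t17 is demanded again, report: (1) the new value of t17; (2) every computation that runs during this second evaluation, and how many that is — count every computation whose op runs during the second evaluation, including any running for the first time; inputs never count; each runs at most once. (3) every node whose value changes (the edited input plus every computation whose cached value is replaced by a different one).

Initial pass — values computed on the first demand:
  t1 = min2(-3, 0) = -3
  t2 = sub(-3, -3) = 0
  t3 = max2(0, -3) = 0
  t4 = max2(-3, 0) = 0
  t5 = neg(0) = 0
  t8 = min2(0, 0) = 0
  t11 = max2(0, 0) = 0
  t12 = max2(0, 0) = 0
  t14 = add(0, 0) = 0
  t16 = absv(0) = 0
  t17 = min2(0, 0) = 0

Second demand — change propagation:
  t1: re-runs because a6 0->2; new result -3 (unchanged).
  t3: re-examined; everything it read last time is the same (t2 unchanged, t1 unchanged) — cache 0 kept, no run.
  t4: re-examined; everything it read last time is the same (a5 unchanged, t3 unchanged) — cache 0 kept, no run.
  t5: re-examined; everything it read last time is the same (t4 unchanged) — cache 0 kept, no run.
  t8: re-examined; everything it read last time is the same (t3 unchanged, t5 unchanged) — cache 0 kept, no run.
  t11: re-examined; everything it read last time is the same (t2 unchanged, t8 unchanged) — cache 0 kept, no run.
  t12: re-runs because a6 0->2; new result 2.
  t14: re-runs because t12 0->2; new result 2.
  t16: re-examined; everything it read last time is the same (t3 unchanged) — cache 0 kept, no run.
  t17: re-runs because t14 0->2; new result 0 (unchanged).

The important point: at t3 every value read last time is unchanged, so the dirty flag clears without a run.

t17 now evaluates to 0.
Run set: t1, t12, t14, t17 (4 run).
Changed values: a6, t12, t14.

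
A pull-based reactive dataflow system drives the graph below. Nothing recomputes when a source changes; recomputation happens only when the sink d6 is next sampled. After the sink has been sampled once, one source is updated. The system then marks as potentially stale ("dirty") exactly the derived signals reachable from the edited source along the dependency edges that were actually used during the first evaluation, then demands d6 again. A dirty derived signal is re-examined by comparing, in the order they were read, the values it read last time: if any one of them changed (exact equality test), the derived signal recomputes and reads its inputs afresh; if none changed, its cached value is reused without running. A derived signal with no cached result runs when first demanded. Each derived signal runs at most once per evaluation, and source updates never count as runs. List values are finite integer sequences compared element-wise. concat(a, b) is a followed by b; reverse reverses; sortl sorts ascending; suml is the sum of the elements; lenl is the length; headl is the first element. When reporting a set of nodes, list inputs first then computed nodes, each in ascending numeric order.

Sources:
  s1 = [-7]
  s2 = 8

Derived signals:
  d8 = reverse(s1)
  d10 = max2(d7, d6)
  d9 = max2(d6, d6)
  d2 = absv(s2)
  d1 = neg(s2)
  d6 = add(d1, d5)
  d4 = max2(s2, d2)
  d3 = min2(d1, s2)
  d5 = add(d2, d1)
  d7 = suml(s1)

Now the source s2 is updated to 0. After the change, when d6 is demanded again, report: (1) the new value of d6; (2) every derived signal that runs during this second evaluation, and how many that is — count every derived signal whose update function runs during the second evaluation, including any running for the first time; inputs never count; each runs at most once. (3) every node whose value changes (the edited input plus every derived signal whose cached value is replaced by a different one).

New value of d6: 0.
Derived signals that run: d1, d2, d5, d6 — 4 in total.
Values that change: s2, d1, d2, d6.

First evaluation (everything demanded from the output):
  d1 = neg(8) = -8
  d2 = absv(8) = 8
  d5 = add(8, -8) = 0
  d6 = add(-8, 0) = -8

Propagation after the edit:
  d1: runs — s2 8->0; result 0.
  d2: runs — s2 8->0; result 0.
  d5: runs — d2 8->0; d1 -8->0; result 0 (same value as before).
  d6: runs — d1 -8->0; result 0.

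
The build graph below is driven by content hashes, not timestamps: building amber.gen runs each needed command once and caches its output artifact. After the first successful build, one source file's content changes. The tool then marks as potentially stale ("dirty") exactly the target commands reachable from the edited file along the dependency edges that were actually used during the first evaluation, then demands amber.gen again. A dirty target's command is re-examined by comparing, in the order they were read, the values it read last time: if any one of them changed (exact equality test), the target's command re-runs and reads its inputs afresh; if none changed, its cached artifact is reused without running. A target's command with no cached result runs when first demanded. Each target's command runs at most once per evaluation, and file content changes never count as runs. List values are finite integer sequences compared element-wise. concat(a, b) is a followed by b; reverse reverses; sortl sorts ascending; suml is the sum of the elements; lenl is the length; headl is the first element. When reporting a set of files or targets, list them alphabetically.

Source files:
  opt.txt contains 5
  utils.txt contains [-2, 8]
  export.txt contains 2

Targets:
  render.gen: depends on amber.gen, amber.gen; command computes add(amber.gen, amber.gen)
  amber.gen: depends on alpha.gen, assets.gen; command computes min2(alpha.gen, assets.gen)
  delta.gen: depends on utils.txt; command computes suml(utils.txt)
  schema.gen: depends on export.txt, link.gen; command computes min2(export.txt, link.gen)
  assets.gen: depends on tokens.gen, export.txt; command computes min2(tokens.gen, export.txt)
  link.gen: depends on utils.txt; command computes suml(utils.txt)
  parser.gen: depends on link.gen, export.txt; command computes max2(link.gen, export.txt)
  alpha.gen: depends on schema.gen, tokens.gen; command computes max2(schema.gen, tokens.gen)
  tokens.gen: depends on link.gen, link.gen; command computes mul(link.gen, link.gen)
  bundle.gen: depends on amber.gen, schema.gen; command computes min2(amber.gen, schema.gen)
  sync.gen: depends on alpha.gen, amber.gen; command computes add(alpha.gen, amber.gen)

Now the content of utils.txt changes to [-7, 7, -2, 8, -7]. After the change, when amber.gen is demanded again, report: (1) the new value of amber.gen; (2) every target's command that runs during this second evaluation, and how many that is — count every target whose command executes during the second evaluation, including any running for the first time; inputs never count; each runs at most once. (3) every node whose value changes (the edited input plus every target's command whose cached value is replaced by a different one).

Initial pass — values computed on the first demand:
  link.gen = suml([-2, 8]) = 6
  schema.gen = min2(2, 6) = 2
  tokens.gen = mul(6, 6) = 36
  alpha.gen = max2(2, 36) = 36
  assets.gen = min2(36, 2) = 2
  amber.gen = min2(36, 2) = 2

Second demand — change propagation:
  link.gen: re-runs because utils.txt [-2, 8]->[-7, 7, -2, 8, -7]; new result -1.
  schema.gen: re-runs because link.gen 6->-1; new result -1.
  tokens.gen: re-runs because link.gen 6->-1; link.gen 6->-1; new result 1.
  alpha.gen: re-runs because schema.gen 2->-1; tokens.gen 36->1; new result 1.
  assets.gen: re-runs because tokens.gen 36->1; new result 1.
  amber.gen: re-runs because alpha.gen 36->1; assets.gen 2->1; new result 1.

amber.gen now evaluates to 1.
Run set: alpha.gen, amber.gen, assets.gen, link.gen, schema.gen, tokens.gen (6 run).
Changed values: alpha.gen, amber.gen, assets.gen, link.gen, schema.gen, tokens.gen, utils.txt.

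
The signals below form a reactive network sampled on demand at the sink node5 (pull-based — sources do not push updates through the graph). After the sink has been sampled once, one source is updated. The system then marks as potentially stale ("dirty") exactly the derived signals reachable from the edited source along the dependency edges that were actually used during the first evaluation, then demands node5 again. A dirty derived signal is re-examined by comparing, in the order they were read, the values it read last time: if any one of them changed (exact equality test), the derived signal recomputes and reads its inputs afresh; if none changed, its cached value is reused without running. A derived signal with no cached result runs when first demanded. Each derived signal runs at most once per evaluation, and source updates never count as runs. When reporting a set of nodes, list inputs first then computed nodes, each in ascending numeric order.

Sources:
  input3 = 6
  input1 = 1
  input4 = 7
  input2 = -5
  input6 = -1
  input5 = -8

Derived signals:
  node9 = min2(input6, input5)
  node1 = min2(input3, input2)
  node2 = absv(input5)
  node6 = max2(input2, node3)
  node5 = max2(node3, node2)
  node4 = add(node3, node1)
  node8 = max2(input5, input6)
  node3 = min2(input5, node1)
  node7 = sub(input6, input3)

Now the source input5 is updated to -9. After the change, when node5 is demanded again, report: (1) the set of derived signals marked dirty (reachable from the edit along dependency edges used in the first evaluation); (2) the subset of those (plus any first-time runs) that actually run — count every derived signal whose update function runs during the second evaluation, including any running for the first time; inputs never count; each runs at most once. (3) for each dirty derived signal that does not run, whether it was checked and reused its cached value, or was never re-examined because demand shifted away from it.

Initial pass — values computed on the first demand:
  node1 = min2(6, -5) = -5
  node2 = absv(-8) = 8
  node3 = min2(-8, -5) = -8
  node5 = max2(-8, 8) = 8

Second demand — change propagation:
  node2: re-runs because input5 -8->-9; new result 9.
  node3: re-runs because input5 -8->-9; new result -9.
  node5: re-runs because node3 -8->-9; node2 8->9; new result 9.

Dirty set: node2, node3, node5.
Run set: node2, node3, node5 (3 run).
All dirty derived signals ended up running.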